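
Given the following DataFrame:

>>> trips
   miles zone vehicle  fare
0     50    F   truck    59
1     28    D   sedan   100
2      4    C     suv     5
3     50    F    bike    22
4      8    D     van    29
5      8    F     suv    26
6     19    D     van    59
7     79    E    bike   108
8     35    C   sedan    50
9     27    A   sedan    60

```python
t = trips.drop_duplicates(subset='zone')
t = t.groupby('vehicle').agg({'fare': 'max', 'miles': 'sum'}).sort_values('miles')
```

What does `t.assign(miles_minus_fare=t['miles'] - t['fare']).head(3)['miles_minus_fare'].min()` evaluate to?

-45

drop duplicate zone (keep=first):
   miles zone vehicle  fare
0     50    F   truck    59
1     28    D   sedan   100
2      4    C     suv     5
7     79    E    bike   108
9     27    A   sedan    60
group by vehicle: max(fare), sum(miles):
         fare  miles
vehicle             
bike      108     79
sedan     100     55
suv         5      4
truck      59     50
sort by miles:
         fare  miles
vehicle             
suv         5      4
truck      59     50
sedan     100     55
bike      108     79
add column miles_minus_fare = t['miles'] - t['fare']:
         fare  miles  miles_minus_fare
vehicle                               
suv         5      4                -1
truck      59     50                -9
sedan     100     55               -45
bike      108     79               -29
take first 3 rows:
         fare  miles  miles_minus_fare
vehicle                               
suv         5      4                -1
truck      59     50                -9
sedan     100     55               -45
Then the min of column 'miles_minus_fare': -45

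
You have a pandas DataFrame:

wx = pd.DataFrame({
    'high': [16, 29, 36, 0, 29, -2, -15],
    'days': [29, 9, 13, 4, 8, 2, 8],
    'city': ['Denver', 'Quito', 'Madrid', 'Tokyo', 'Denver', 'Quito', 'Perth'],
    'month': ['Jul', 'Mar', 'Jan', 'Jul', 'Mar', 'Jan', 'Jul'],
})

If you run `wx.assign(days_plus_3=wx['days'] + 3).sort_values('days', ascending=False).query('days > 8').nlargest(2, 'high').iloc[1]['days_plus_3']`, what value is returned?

add column days_plus_3 = wx['days'] + 3:
   high  days    city month  days_plus_3
0    16    29  Denver   Jul           32
1    29     9   Quito   Mar           12
2    36    13  Madrid   Jan           16
3     0     4   Tokyo   Jul            7
4    29     8  Denver   Mar           11
5    -2     2   Quito   Jan            5
6   -15     8   Perth   Jul           11
sort by days descending:
   high  days    city month  days_plus_3
0    16    29  Denver   Jul           32
2    36    13  Madrid   Jan           16
1    29     9   Quito   Mar           12
4    29     8  Denver   Mar           11
6   -15     8   Perth   Jul           11
3     0     4   Tokyo   Jul            7
5    -2     2   Quito   Jan            5
filter rows where days > 8:
   high  days    city month  days_plus_3
0    16    29  Denver   Jul           32
2    36    13  Madrid   Jan           16
1    29     9   Quito   Mar           12
take 2 rows with largest high:
   high  days    city month  days_plus_3
2    36    13  Madrid   Jan           16
1    29     9   Quito   Mar           12
Reading off the value at position 1, column 'days_plus_3', we get 12.

12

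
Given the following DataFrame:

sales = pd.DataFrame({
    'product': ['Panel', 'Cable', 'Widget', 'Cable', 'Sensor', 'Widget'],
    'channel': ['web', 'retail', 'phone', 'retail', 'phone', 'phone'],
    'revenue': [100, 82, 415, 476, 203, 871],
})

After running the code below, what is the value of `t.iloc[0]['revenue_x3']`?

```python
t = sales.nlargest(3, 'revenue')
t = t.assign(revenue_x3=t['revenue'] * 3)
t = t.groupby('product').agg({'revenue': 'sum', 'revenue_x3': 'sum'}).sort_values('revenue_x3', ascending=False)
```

3858

take 3 rows with largest revenue:
  product channel  revenue
5  Widget   phone      871
3   Cable  retail      476
2  Widget   phone      415
add column revenue_x3 = t['revenue'] * 3:
  product channel  revenue  revenue_x3
5  Widget   phone      871        2613
3   Cable  retail      476        1428
2  Widget   phone      415        1245
group by product: sum(revenue), sum(revenue_x3):
         revenue  revenue_x3
product                     
Cable        476        1428
Widget      1286        3858
sort by revenue_x3 descending:
         revenue  revenue_x3
product                     
Widget      1286        3858
Cable        476        1428
Finally, value at position 0, column 'revenue_x3' = 3858.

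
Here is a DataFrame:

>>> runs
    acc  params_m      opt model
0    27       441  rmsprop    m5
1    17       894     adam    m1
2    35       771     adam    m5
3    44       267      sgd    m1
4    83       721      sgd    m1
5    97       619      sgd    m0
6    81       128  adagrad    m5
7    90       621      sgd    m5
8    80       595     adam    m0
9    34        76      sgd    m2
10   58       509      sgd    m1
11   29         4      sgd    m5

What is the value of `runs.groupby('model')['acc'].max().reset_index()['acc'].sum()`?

group by model, max of acc:
model
m0    97
m1    83
m2    34
m5    90
Name: acc, dtype: int64
reset_index():
  model  acc
0    m0   97
1    m1   83
2    m2   34
3    m5   90
So sum() = 304.

304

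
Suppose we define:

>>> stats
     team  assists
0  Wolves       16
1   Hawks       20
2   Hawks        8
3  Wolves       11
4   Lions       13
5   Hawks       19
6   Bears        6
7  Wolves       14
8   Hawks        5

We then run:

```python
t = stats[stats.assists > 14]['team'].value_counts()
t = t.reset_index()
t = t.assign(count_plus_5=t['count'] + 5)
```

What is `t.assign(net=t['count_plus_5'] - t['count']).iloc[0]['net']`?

filter rows where assists > 14:
     team  assists
0  Wolves       16
1   Hawks       20
5   Hawks       19
value_counts of team:
team
Hawks     2
Wolves    1
Name: count, dtype: int64
reset_index():
     team  count
0   Hawks      2
1  Wolves      1
add column count_plus_5 = t['count'] + 5:
     team  count  count_plus_5
0   Hawks      2             7
1  Wolves      1             6
add column net = t['count_plus_5'] - t['count']:
     team  count  count_plus_5  net
0   Hawks      2             7    5
1  Wolves      1             6    5

5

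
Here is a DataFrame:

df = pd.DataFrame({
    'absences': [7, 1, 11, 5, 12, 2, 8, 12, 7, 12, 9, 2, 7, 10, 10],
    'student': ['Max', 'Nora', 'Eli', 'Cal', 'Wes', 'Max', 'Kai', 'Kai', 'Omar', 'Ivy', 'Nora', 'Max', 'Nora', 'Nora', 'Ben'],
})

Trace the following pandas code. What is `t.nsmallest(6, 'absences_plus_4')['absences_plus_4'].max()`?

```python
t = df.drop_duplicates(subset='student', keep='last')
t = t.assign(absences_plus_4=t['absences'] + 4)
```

drop duplicate student (keep=last):
    absences student
2         11     Eli
3          5     Cal
4         12     Wes
7         12     Kai
8          7    Omar
9         12     Ivy
11         2     Max
13        10    Nora
14        10     Ben
add column absences_plus_4 = t['absences'] + 4:
    absences student  absences_plus_4
2         11     Eli               15
3          5     Cal                9
4         12     Wes               16
7         12     Kai               16
8          7    Omar               11
9         12     Ivy               16
11         2     Max                6
13        10    Nora               14
14        10     Ben               14
take 6 rows with smallest absences_plus_4:
    absences student  absences_plus_4
11         2     Max                6
3          5     Cal                9
8          7    Omar               11
13        10    Nora               14
14        10     Ben               14
2         11     Eli               15
Reading off the max of column 'absences_plus_4', we get 15.

15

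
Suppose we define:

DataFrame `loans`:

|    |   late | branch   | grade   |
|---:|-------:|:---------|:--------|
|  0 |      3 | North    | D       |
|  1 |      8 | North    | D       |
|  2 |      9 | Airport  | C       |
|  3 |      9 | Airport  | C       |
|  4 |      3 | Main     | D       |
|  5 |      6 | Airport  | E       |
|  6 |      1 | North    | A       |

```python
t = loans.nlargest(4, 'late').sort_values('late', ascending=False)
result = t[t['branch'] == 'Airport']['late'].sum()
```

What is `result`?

take 4 rows with largest late:
   late   branch grade
2     9  Airport     C
3     9  Airport     C
1     8    North     D
5     6  Airport     E
sort by late descending:
   late   branch grade
2     9  Airport     C
3     9  Airport     C
1     8    North     D
5     6  Airport     E
filter rows where branch == 'Airport':
   late   branch grade
2     9  Airport     C
3     9  Airport     C
5     6  Airport     E
The sum of column 'late' is 24.

24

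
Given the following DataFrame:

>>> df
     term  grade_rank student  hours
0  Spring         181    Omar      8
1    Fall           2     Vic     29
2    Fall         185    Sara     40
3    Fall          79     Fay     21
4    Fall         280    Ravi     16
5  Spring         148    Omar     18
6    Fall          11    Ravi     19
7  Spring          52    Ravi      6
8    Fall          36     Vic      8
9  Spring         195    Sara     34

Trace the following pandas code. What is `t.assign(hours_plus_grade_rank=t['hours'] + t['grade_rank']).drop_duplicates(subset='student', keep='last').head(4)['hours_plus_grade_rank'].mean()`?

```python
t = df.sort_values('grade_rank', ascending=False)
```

130.25

sort by grade_rank descending:
     term  grade_rank student  hours
4    Fall         280    Ravi     16
9  Spring         195    Sara     34
2    Fall         185    Sara     40
0  Spring         181    Omar      8
5  Spring         148    Omar     18
3    Fall          79     Fay     21
7  Spring          52    Ravi      6
8    Fall          36     Vic      8
6    Fall          11    Ravi     19
1    Fall           2     Vic     29
add column hours_plus_grade_rank = t['hours'] + t['grade_rank']:
     term  grade_rank student  hours  hours_plus_grade_rank
4    Fall         280    Ravi     16                    296
9  Spring         195    Sara     34                    229
2    Fall         185    Sara     40                    225
0  Spring         181    Omar      8                    189
5  Spring         148    Omar     18                    166
3    Fall          79     Fay     21                    100
7  Spring          52    Ravi      6                     58
8    Fall          36     Vic      8                     44
6    Fall          11    Ravi     19                     30
1    Fall           2     Vic     29                     31
drop duplicate student (keep=last):
     term  grade_rank student  hours  hours_plus_grade_rank
2    Fall         185    Sara     40                    225
5  Spring         148    Omar     18                    166
3    Fall          79     Fay     21                    100
6    Fall          11    Ravi     19                     30
1    Fall           2     Vic     29                     31
take first 4 rows:
     term  grade_rank student  hours  hours_plus_grade_rank
2    Fall         185    Sara     40                    225
5  Spring         148    Omar     18                    166
3    Fall          79     Fay     21                    100
6    Fall          11    Ravi     19                     30
So mean() = 130.25.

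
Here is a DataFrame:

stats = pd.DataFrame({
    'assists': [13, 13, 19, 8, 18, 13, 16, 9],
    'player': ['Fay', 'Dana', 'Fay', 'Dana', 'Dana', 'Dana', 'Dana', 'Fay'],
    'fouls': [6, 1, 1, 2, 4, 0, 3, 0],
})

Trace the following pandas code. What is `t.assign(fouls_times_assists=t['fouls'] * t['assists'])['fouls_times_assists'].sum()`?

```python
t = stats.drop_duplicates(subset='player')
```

91

drop duplicate player (keep=first):
   assists player  fouls
0       13    Fay      6
1       13   Dana      1
add column fouls_times_assists = t['fouls'] * t['assists']:
   assists player  fouls  fouls_times_assists
0       13    Fay      6                   78
1       13   Dana      1                   13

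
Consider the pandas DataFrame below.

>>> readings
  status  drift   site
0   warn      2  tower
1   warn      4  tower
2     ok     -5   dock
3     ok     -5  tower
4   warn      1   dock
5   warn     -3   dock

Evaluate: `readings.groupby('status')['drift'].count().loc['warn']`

4

group by status, count of drift:
status
ok      2
warn    4
Name: drift, dtype: int64
Taking the value at index 'warn' gives 4.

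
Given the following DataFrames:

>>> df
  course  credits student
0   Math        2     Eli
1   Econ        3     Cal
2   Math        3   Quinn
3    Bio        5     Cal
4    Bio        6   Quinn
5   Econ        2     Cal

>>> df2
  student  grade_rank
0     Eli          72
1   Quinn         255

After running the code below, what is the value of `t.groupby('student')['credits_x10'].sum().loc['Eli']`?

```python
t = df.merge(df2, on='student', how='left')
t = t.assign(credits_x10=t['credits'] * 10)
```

20

merge on 'student' (how='left') → 6 rows:
  course  credits student  grade_rank
0   Math        2     Eli        72.0
1   Econ        3     Cal         NaN
2   Math        3   Quinn       255.0
3    Bio        5     Cal         NaN
4    Bio        6   Quinn       255.0
5   Econ        2     Cal         NaN
add column credits_x10 = t['credits'] * 10:
  course  credits student  grade_rank  credits_x10
0   Math        2     Eli        72.0           20
1   Econ        3     Cal         NaN           30
2   Math        3   Quinn       255.0           30
3    Bio        5     Cal         NaN           50
4    Bio        6   Quinn       255.0           60
5   Econ        2     Cal         NaN           20
group by student, sum of credits_x10:
student
Cal      100
Eli       20
Quinn     90
Name: credits_x10, dtype: int64
Finally, value at index 'Eli' = 20.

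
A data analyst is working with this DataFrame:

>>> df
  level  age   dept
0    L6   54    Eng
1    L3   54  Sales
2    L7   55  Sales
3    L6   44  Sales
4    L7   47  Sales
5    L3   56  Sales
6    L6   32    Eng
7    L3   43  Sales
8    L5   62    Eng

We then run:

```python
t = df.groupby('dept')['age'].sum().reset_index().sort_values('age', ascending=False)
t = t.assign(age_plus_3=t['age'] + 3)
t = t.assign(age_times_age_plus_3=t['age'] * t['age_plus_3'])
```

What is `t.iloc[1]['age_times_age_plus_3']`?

22348

group by dept, sum of age:
dept
Eng      148
Sales    299
Name: age, dtype: int64
reset_index():
    dept  age
0    Eng  148
1  Sales  299
sort by age descending:
    dept  age
1  Sales  299
0    Eng  148
add column age_plus_3 = t['age'] + 3:
    dept  age  age_plus_3
1  Sales  299         302
0    Eng  148         151
add column age_times_age_plus_3 = t['age'] * t['age_plus_3']:
    dept  age  age_plus_3  age_times_age_plus_3
1  Sales  299         302                 90298
0    Eng  148         151                 22348
value at position 1, column 'age_times_age_plus_3' → 22348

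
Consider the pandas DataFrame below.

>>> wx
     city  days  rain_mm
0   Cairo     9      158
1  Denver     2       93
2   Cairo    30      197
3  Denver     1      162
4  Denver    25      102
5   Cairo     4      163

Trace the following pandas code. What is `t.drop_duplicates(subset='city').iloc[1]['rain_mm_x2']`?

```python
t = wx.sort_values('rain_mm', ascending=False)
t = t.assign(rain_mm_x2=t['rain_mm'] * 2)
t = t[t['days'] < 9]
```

324

sort by rain_mm descending:
     city  days  rain_mm
2   Cairo    30      197
5   Cairo     4      163
3  Denver     1      162
0   Cairo     9      158
4  Denver    25      102
1  Denver     2       93
add column rain_mm_x2 = t['rain_mm'] * 2:
     city  days  rain_mm  rain_mm_x2
2   Cairo    30      197         394
5   Cairo     4      163         326
3  Denver     1      162         324
0   Cairo     9      158         316
4  Denver    25      102         204
1  Denver     2       93         186
filter rows where days < 9:
     city  days  rain_mm  rain_mm_x2
5   Cairo     4      163         326
3  Denver     1      162         324
1  Denver     2       93         186
drop duplicate city (keep=first):
     city  days  rain_mm  rain_mm_x2
5   Cairo     4      163         326
3  Denver     1      162         324
So iloc[1]['rain_mm_x2'] = 324.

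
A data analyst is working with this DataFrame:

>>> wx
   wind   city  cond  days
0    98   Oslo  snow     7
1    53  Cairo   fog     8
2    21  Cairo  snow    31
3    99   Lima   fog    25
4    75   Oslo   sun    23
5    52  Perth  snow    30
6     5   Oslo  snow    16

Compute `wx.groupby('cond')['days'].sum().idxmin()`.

sun

group by cond, sum of days:
cond
fog     33
snow    84
sun     23
Name: days, dtype: int64
Reading off the label with the smallest value, we get sun.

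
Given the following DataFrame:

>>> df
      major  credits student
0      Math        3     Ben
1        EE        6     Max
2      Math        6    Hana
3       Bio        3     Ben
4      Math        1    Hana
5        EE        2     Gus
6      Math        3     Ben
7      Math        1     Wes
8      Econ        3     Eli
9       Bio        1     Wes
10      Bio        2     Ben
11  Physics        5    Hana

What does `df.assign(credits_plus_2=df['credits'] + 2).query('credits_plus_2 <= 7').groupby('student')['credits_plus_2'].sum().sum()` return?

44

add column credits_plus_2 = df['credits'] + 2:
      major  credits student  credits_plus_2
0      Math        3     Ben               5
1        EE        6     Max               8
2      Math        6    Hana               8
3       Bio        3     Ben               5
4      Math        1    Hana               3
5        EE        2     Gus               4
6      Math        3     Ben               5
7      Math        1     Wes               3
8      Econ        3     Eli               5
9       Bio        1     Wes               3
10      Bio        2     Ben               4
11  Physics        5    Hana               7
filter rows where credits_plus_2 <= 7:
      major  credits student  credits_plus_2
0      Math        3     Ben               5
3       Bio        3     Ben               5
4      Math        1    Hana               3
5        EE        2     Gus               4
6      Math        3     Ben               5
7      Math        1     Wes               3
8      Econ        3     Eli               5
9       Bio        1     Wes               3
10      Bio        2     Ben               4
11  Physics        5    Hana               7
group by student, sum of credits_plus_2:
student
Ben     19
Eli      5
Gus      4
Hana    10
Wes      6
Name: credits_plus_2, dtype: int64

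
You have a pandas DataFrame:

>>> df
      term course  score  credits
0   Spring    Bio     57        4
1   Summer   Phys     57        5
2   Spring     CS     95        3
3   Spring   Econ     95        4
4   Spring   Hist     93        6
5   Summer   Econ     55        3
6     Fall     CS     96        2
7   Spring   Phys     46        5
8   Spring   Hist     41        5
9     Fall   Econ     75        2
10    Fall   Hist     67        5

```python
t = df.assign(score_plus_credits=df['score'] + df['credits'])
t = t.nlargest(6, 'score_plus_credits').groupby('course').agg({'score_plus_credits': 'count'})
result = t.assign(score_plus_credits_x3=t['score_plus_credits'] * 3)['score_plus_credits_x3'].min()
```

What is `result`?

6

add column score_plus_credits = df['score'] + df['credits']:
      term course  score  credits  score_plus_credits
0   Spring    Bio     57        4                  61
1   Summer   Phys     57        5                  62
2   Spring     CS     95        3                  98
3   Spring   Econ     95        4                  99
4   Spring   Hist     93        6                  99
5   Summer   Econ     55        3                  58
6     Fall     CS     96        2                  98
7   Spring   Phys     46        5                  51
8   Spring   Hist     41        5                  46
9     Fall   Econ     75        2                  77
10    Fall   Hist     67        5                  72
take 6 rows with largest score_plus_credits:
      term course  score  credits  score_plus_credits
3   Spring   Econ     95        4                  99
4   Spring   Hist     93        6                  99
2   Spring     CS     95        3                  98
6     Fall     CS     96        2                  98
9     Fall   Econ     75        2                  77
10    Fall   Hist     67        5                  72
group by course, count of score_plus_credits:
        score_plus_credits
course                    
CS                       2
Econ                     2
Hist                     2
add column score_plus_credits_x3 = t['score_plus_credits'] * 3:
        score_plus_credits  score_plus_credits_x3
course                                           
CS                       2                      6
Econ                     2                      6
Hist                     2                      6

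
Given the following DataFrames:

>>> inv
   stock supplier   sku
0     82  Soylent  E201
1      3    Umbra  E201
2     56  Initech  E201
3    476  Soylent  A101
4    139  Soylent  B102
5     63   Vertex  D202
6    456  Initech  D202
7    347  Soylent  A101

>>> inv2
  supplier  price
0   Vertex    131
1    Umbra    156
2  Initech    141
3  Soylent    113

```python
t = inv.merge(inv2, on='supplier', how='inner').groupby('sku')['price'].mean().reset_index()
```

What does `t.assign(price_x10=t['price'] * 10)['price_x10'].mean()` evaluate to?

merge on 'supplier' (how='inner') → 8 rows:
   stock supplier   sku  price
0     82  Soylent  E201    113
1      3    Umbra  E201    156
2     56  Initech  E201    141
3    476  Soylent  A101    113
4    139  Soylent  B102    113
5     63   Vertex  D202    131
6    456  Initech  D202    141
7    347  Soylent  A101    113
group by sku, mean of price:
sku
A101    113.000000
B102    113.000000
D202    136.000000
E201    136.666667
Name: price, dtype: float64
reset_index():
    sku       price
0  A101  113.000000
1  B102  113.000000
2  D202  136.000000
3  E201  136.666667
add column price_x10 = t['price'] * 10:
    sku       price    price_x10
0  A101  113.000000  1130.000000
1  B102  113.000000  1130.000000
2  D202  136.000000  1360.000000
3  E201  136.666667  1366.666667

1246.66666667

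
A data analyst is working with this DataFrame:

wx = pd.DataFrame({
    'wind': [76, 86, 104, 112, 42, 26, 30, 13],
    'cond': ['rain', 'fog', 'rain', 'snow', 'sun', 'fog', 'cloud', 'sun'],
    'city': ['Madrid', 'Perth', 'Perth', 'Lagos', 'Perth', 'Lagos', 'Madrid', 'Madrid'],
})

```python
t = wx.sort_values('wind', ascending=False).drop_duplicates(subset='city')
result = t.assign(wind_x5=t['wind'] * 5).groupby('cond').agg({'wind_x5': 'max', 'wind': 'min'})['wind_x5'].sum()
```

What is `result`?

1080

sort by wind descending:
   wind   cond    city
3   112   snow   Lagos
2   104   rain   Perth
1    86    fog   Perth
0    76   rain  Madrid
4    42    sun   Perth
6    30  cloud  Madrid
5    26    fog   Lagos
7    13    sun  Madrid
drop duplicate city (keep=first):
   wind  cond    city
3   112  snow   Lagos
2   104  rain   Perth
0    76  rain  Madrid
add column wind_x5 = t['wind'] * 5:
   wind  cond    city  wind_x5
3   112  snow   Lagos      560
2   104  rain   Perth      520
0    76  rain  Madrid      380
group by cond: max(wind_x5), min(wind):
      wind_x5  wind
cond               
rain      520    76
snow      560   112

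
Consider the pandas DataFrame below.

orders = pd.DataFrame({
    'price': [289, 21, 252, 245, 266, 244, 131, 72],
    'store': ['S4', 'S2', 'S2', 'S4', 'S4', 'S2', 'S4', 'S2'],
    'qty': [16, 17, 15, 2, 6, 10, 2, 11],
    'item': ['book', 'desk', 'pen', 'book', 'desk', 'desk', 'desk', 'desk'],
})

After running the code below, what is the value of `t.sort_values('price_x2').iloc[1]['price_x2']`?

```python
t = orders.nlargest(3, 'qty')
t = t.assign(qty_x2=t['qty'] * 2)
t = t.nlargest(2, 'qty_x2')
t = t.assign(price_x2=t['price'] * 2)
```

take 3 rows with largest qty:
   price store  qty  item
1     21    S2   17  desk
0    289    S4   16  book
2    252    S2   15   pen
add column qty_x2 = t['qty'] * 2:
   price store  qty  item  qty_x2
1     21    S2   17  desk      34
0    289    S4   16  book      32
2    252    S2   15   pen      30
take 2 rows with largest qty_x2:
   price store  qty  item  qty_x2
1     21    S2   17  desk      34
0    289    S4   16  book      32
add column price_x2 = t['price'] * 2:
   price store  qty  item  qty_x2  price_x2
1     21    S2   17  desk      34        42
0    289    S4   16  book      32       578
sort by price_x2:
   price store  qty  item  qty_x2  price_x2
1     21    S2   17  desk      34        42
0    289    S4   16  book      32       578
Reading off the value at position 1, column 'price_x2', we get 578.

578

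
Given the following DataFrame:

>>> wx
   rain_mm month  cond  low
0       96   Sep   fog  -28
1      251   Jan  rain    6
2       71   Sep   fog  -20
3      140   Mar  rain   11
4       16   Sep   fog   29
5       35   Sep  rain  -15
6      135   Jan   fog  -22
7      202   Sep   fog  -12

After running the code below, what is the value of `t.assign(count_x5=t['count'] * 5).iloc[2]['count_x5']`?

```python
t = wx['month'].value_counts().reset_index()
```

value_counts of month:
month
Sep    5
Jan    2
Mar    1
Name: count, dtype: int64
reset_index():
  month  count
0   Sep      5
1   Jan      2
2   Mar      1
add column count_x5 = t['count'] * 5:
  month  count  count_x5
0   Sep      5        25
1   Jan      2        10
2   Mar      1         5

5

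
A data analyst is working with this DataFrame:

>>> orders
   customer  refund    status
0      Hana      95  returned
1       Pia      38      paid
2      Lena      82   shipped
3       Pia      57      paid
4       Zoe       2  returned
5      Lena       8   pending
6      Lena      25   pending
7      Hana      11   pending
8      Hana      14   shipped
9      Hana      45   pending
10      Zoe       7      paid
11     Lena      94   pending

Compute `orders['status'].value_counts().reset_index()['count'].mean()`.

3.0

value_counts of status:
status
pending     5
paid        3
returned    2
shipped     2
Name: count, dtype: int64
reset_index():
     status  count
0   pending      5
1      paid      3
2  returned      2
3   shipped      2
Then the mean of column 'count': 3.0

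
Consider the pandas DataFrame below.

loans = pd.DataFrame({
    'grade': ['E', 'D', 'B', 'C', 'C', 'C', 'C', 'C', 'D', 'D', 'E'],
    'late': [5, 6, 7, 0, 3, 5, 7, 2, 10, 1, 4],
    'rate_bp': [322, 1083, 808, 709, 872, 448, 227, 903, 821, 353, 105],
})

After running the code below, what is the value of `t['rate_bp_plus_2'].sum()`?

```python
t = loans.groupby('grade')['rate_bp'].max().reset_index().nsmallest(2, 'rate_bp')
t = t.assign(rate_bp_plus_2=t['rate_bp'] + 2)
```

1134

group by grade, max of rate_bp:
grade
B     808
C     903
D    1083
E     322
Name: rate_bp, dtype: int64
reset_index():
  grade  rate_bp
0     B      808
1     C      903
2     D     1083
3     E      322
take 2 rows with smallest rate_bp:
  grade  rate_bp
3     E      322
0     B      808
add column rate_bp_plus_2 = t['rate_bp'] + 2:
  grade  rate_bp  rate_bp_plus_2
3     E      322             324
0     B      808             810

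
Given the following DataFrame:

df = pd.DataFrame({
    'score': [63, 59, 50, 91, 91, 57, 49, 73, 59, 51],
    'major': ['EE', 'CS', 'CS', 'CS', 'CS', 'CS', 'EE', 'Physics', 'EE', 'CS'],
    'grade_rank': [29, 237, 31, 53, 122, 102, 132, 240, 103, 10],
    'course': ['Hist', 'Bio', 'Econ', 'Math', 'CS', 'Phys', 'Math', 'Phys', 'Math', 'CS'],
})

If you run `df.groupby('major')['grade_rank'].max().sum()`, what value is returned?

609

group by major, max of grade_rank:
major
CS         237
EE         132
Physics    240
Name: grade_rank, dtype: int64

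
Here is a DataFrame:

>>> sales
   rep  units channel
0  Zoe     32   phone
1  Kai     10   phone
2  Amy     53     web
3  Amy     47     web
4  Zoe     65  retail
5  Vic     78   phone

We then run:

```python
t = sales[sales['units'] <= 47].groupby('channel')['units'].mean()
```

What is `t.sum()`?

filter rows where units <= 47:
   rep  units channel
0  Zoe     32   phone
1  Kai     10   phone
3  Amy     47     web
group by channel, mean of units:
channel
phone    21.0
web      47.0
Name: units, dtype: float64
Finally, sum of the resulting series = 68.0.

68.0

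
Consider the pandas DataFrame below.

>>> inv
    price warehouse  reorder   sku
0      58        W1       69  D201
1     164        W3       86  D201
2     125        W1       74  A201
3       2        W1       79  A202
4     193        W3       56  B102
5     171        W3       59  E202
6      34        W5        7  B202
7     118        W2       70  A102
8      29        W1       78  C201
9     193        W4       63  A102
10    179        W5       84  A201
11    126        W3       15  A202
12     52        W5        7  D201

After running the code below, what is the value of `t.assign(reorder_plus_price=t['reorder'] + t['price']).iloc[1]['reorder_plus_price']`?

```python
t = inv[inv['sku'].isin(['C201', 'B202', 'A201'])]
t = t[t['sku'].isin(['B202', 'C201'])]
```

107

filter rows where sku in ['C201', 'B202', 'A201']:
    price warehouse  reorder   sku
2     125        W1       74  A201
6      34        W5        7  B202
8      29        W1       78  C201
10    179        W5       84  A201
filter rows where sku in ['B202', 'C201']:
   price warehouse  reorder   sku
6     34        W5        7  B202
8     29        W1       78  C201
add column reorder_plus_price = t['reorder'] + t['price']:
   price warehouse  reorder   sku  reorder_plus_price
6     34        W5        7  B202                  41
8     29        W1       78  C201                 107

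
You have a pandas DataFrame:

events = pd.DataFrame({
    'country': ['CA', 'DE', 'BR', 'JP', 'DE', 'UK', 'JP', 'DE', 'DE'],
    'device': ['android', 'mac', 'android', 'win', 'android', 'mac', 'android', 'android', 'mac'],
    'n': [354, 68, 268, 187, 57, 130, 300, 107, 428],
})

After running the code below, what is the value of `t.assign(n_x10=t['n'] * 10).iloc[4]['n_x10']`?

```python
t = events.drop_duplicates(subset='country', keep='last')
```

drop duplicate country (keep=last):
  country   device    n
0      CA  android  354
2      BR  android  268
5      UK      mac  130
6      JP  android  300
8      DE      mac  428
add column n_x10 = t['n'] * 10:
  country   device    n  n_x10
0      CA  android  354   3540
2      BR  android  268   2680
5      UK      mac  130   1300
6      JP  android  300   3000
8      DE      mac  428   4280
Taking the value at position 4, column 'n_x10' gives 4280.

4280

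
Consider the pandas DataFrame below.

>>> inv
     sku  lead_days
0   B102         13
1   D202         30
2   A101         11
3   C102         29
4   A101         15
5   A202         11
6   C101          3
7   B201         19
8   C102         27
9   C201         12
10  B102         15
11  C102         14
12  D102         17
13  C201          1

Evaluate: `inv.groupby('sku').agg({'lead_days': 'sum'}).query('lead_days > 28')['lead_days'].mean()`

50.0

group by sku, sum of lead_days:
      lead_days
sku            
A101         26
A202         11
B102         28
B201         19
C101          3
C102         70
C201         13
D102         17
D202         30
filter rows where lead_days > 28:
      lead_days
sku            
C102         70
D202         30
Reading off the mean of column 'lead_days', we get 50.0.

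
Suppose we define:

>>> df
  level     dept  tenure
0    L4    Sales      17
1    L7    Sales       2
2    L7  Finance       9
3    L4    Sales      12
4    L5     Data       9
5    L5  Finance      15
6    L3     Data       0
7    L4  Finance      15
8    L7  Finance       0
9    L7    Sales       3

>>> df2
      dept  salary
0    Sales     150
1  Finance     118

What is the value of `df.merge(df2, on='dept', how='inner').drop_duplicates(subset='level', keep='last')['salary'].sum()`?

merge on 'dept' (how='inner') → 8 rows:
  level     dept  tenure  salary
0    L4    Sales      17     150
1    L7    Sales       2     150
2    L7  Finance       9     118
3    L4    Sales      12     150
4    L5  Finance      15     118
5    L4  Finance      15     118
6    L7  Finance       0     118
7    L7    Sales       3     150
drop duplicate level (keep=last):
  level     dept  tenure  salary
4    L5  Finance      15     118
5    L4  Finance      15     118
7    L7    Sales       3     150
Hence 386.

386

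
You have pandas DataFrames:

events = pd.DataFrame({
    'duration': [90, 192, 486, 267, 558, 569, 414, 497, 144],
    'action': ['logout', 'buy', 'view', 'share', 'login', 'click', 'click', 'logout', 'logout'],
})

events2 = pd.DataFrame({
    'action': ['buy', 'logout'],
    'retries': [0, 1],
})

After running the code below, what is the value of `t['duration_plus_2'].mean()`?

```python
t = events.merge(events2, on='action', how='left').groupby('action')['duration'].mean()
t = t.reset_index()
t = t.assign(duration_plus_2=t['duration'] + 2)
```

375.027777778

merge on 'action' (how='left') → 9 rows:
   duration  action  retries
0        90  logout      1.0
1       192     buy      0.0
2       486    view      NaN
3       267   share      NaN
4       558   login      NaN
5       569   click      NaN
6       414   click      NaN
7       497  logout      1.0
8       144  logout      1.0
group by action, mean of duration:
action
buy       192.000000
click     491.500000
login     558.000000
logout    243.666667
share     267.000000
view      486.000000
Name: duration, dtype: float64
reset_index():
   action    duration
0     buy  192.000000
1   click  491.500000
2   login  558.000000
3  logout  243.666667
4   share  267.000000
5    view  486.000000
add column duration_plus_2 = t['duration'] + 2:
   action    duration  duration_plus_2
0     buy  192.000000       194.000000
1   click  491.500000       493.500000
2   login  558.000000       560.000000
3  logout  243.666667       245.666667
4   share  267.000000       269.000000
5    view  486.000000       488.000000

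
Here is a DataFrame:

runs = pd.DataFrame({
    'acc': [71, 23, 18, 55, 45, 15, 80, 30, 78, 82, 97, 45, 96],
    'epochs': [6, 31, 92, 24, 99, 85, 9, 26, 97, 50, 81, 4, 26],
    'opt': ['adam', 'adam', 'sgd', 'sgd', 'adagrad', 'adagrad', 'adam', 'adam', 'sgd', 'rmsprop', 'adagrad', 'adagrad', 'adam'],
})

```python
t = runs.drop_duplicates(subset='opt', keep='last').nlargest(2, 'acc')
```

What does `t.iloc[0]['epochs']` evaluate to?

drop duplicate opt (keep=last):
    acc  epochs      opt
8    78      97      sgd
9    82      50  rmsprop
11   45       4  adagrad
12   96      26     adam
take 2 rows with largest acc:
    acc  epochs      opt
12   96      26     adam
9    82      50  rmsprop

26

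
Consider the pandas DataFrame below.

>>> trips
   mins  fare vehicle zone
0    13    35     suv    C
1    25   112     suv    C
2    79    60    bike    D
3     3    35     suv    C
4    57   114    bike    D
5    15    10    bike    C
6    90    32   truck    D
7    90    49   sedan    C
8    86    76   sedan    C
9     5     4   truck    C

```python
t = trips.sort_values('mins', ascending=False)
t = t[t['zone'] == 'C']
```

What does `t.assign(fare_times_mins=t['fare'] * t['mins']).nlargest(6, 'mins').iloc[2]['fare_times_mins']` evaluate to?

2800

sort by mins descending:
   mins  fare vehicle zone
6    90    32   truck    D
7    90    49   sedan    C
8    86    76   sedan    C
2    79    60    bike    D
4    57   114    bike    D
1    25   112     suv    C
5    15    10    bike    C
0    13    35     suv    C
9     5     4   truck    C
3     3    35     suv    C
filter rows where zone == 'C':
   mins  fare vehicle zone
7    90    49   sedan    C
8    86    76   sedan    C
1    25   112     suv    C
5    15    10    bike    C
0    13    35     suv    C
9     5     4   truck    C
3     3    35     suv    C
add column fare_times_mins = t['fare'] * t['mins']:
   mins  fare vehicle zone  fare_times_mins
7    90    49   sedan    C             4410
8    86    76   sedan    C             6536
1    25   112     suv    C             2800
5    15    10    bike    C              150
0    13    35     suv    C              455
9     5     4   truck    C               20
3     3    35     suv    C              105
take 6 rows with largest mins:
   mins  fare vehicle zone  fare_times_mins
7    90    49   sedan    C             4410
8    86    76   sedan    C             6536
1    25   112     suv    C             2800
5    15    10    bike    C              150
0    13    35     suv    C              455
9     5     4   truck    C               20
Hence 2800.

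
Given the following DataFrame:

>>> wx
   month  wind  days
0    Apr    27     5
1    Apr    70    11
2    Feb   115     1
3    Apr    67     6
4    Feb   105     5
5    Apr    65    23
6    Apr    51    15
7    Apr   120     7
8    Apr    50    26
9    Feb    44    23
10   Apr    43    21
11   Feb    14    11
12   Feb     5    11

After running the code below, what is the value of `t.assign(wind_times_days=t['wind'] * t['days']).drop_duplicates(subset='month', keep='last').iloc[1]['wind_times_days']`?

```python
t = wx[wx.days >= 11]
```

filter rows where days >= 11:
   month  wind  days
1    Apr    70    11
5    Apr    65    23
6    Apr    51    15
8    Apr    50    26
9    Feb    44    23
10   Apr    43    21
11   Feb    14    11
12   Feb     5    11
add column wind_times_days = t['wind'] * t['days']:
   month  wind  days  wind_times_days
1    Apr    70    11              770
5    Apr    65    23             1495
6    Apr    51    15              765
8    Apr    50    26             1300
9    Feb    44    23             1012
10   Apr    43    21              903
11   Feb    14    11              154
12   Feb     5    11               55
drop duplicate month (keep=last):
   month  wind  days  wind_times_days
10   Apr    43    21              903
12   Feb     5    11               55
Then the value at position 1, column 'wind_times_days': 55

55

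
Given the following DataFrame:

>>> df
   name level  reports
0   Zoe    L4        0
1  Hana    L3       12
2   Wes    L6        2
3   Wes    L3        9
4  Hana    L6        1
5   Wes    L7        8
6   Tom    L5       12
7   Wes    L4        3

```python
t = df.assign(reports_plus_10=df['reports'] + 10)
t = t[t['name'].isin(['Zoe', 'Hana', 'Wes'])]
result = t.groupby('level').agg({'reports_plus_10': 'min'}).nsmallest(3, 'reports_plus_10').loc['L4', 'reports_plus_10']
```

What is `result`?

add column reports_plus_10 = df['reports'] + 10:
   name level  reports  reports_plus_10
0   Zoe    L4        0               10
1  Hana    L3       12               22
2   Wes    L6        2               12
3   Wes    L3        9               19
4  Hana    L6        1               11
5   Wes    L7        8               18
6   Tom    L5       12               22
7   Wes    L4        3               13
filter rows where name in ['Zoe', 'Hana', 'Wes']:
   name level  reports  reports_plus_10
0   Zoe    L4        0               10
1  Hana    L3       12               22
2   Wes    L6        2               12
3   Wes    L3        9               19
4  Hana    L6        1               11
5   Wes    L7        8               18
7   Wes    L4        3               13
group by level, min of reports_plus_10:
       reports_plus_10
level                 
L3                  19
L4                  10
L6                  11
L7                  18
take 3 rows with smallest reports_plus_10:
       reports_plus_10
level                 
L4                  10
L6                  11
L7                  18

10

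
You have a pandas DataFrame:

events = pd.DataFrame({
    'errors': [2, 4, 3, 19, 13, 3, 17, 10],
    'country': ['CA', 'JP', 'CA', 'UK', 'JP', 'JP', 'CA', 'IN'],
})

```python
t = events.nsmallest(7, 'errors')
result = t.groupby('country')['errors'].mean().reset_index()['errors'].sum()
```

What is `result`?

take 7 rows with smallest errors:
   errors country
0       2      CA
2       3      CA
5       3      JP
1       4      JP
7      10      IN
4      13      JP
6      17      CA
group by country, mean of errors:
country
CA     7.333333
IN    10.000000
JP     6.666667
Name: errors, dtype: float64
reset_index():
  country     errors
0      CA   7.333333
1      IN  10.000000
2      JP   6.666667
Hence 24.0.

24.0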